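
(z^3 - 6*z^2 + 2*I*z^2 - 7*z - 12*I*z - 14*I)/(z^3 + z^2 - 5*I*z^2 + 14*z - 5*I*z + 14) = (z - 7)/(z - 7*I)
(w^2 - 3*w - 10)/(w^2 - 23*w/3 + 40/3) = 3*(w + 2)/(3*w - 8)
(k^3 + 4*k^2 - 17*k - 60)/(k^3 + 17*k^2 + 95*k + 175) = (k^2 - k - 12)/(k^2 + 12*k + 35)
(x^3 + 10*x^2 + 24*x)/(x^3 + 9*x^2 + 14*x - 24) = x/(x - 1)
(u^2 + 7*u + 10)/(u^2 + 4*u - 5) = (u + 2)/(u - 1)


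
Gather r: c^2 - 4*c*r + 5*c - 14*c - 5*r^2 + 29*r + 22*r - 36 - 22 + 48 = c^2 - 9*c - 5*r^2 + r*(51 - 4*c) - 10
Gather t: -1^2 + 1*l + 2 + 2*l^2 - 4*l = 2*l^2 - 3*l + 1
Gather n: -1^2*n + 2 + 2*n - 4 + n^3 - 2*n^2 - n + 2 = n^3 - 2*n^2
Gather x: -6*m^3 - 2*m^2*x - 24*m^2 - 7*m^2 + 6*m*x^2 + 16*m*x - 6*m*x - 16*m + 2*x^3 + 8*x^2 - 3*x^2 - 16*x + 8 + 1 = -6*m^3 - 31*m^2 - 16*m + 2*x^3 + x^2*(6*m + 5) + x*(-2*m^2 + 10*m - 16) + 9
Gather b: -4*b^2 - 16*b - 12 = -4*b^2 - 16*b - 12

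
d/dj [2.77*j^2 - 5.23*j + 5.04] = 5.54*j - 5.23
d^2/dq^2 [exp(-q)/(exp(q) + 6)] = ((exp(q) + 6)^2 + (exp(q) + 6)*exp(q) + 2*exp(2*q))*exp(-q)/(exp(q) + 6)^3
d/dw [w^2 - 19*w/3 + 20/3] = 2*w - 19/3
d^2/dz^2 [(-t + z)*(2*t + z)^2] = 6*t + 6*z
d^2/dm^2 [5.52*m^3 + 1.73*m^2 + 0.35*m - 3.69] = 33.12*m + 3.46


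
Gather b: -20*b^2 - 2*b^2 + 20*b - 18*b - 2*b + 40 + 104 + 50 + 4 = 198 - 22*b^2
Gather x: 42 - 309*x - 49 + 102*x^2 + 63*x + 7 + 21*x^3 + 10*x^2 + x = 21*x^3 + 112*x^2 - 245*x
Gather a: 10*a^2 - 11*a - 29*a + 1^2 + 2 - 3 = 10*a^2 - 40*a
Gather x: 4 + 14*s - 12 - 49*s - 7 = -35*s - 15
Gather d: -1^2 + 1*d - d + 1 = 0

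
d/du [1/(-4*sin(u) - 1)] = 4*cos(u)/(4*sin(u) + 1)^2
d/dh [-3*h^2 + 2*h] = 2 - 6*h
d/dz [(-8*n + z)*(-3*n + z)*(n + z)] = 13*n^2 - 20*n*z + 3*z^2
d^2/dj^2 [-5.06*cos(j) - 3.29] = 5.06*cos(j)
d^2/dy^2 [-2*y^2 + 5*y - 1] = -4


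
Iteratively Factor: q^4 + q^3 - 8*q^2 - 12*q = (q - 3)*(q^3 + 4*q^2 + 4*q) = q*(q - 3)*(q^2 + 4*q + 4) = q*(q - 3)*(q + 2)*(q + 2)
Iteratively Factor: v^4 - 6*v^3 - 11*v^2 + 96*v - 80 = (v - 4)*(v^3 - 2*v^2 - 19*v + 20) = (v - 4)*(v - 1)*(v^2 - v - 20) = (v - 4)*(v - 1)*(v + 4)*(v - 5)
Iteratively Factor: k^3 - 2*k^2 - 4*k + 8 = (k + 2)*(k^2 - 4*k + 4) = (k - 2)*(k + 2)*(k - 2)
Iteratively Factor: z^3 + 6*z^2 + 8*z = (z + 4)*(z^2 + 2*z) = z*(z + 4)*(z + 2)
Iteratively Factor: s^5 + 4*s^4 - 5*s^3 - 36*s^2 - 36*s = (s + 2)*(s^4 + 2*s^3 - 9*s^2 - 18*s) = (s + 2)^2*(s^3 - 9*s) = (s + 2)^2*(s + 3)*(s^2 - 3*s) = (s - 3)*(s + 2)^2*(s + 3)*(s)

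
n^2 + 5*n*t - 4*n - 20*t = (n - 4)*(n + 5*t)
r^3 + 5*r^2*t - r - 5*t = (r - 1)*(r + 1)*(r + 5*t)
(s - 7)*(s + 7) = s^2 - 49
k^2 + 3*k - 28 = (k - 4)*(k + 7)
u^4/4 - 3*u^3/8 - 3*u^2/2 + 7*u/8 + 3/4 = (u/4 + 1/2)*(u - 3)*(u - 1)*(u + 1/2)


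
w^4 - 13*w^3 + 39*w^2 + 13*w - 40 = (w - 8)*(w - 5)*(w - 1)*(w + 1)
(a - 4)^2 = a^2 - 8*a + 16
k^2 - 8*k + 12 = (k - 6)*(k - 2)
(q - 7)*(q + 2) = q^2 - 5*q - 14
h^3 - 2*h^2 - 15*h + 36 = (h - 3)^2*(h + 4)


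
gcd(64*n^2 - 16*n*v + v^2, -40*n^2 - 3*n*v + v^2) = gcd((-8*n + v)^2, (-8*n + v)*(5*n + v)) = -8*n + v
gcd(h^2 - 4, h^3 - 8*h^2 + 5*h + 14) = h - 2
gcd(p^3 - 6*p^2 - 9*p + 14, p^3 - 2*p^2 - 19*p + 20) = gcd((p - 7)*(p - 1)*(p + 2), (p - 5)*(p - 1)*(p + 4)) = p - 1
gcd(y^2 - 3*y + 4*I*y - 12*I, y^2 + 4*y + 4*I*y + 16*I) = y + 4*I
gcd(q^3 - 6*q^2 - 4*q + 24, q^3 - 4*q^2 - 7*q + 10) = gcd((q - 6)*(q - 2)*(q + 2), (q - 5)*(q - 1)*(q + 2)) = q + 2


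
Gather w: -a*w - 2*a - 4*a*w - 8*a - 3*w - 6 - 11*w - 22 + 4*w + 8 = -10*a + w*(-5*a - 10) - 20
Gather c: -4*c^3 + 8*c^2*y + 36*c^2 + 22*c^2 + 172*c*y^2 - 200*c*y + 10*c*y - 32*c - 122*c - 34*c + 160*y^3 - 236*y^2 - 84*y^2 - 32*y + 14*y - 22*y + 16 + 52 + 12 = -4*c^3 + c^2*(8*y + 58) + c*(172*y^2 - 190*y - 188) + 160*y^3 - 320*y^2 - 40*y + 80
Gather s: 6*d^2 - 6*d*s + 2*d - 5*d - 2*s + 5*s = 6*d^2 - 3*d + s*(3 - 6*d)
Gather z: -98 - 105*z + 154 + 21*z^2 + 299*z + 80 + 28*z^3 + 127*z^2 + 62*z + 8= 28*z^3 + 148*z^2 + 256*z + 144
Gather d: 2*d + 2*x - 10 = 2*d + 2*x - 10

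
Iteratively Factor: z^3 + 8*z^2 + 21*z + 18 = (z + 2)*(z^2 + 6*z + 9) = (z + 2)*(z + 3)*(z + 3)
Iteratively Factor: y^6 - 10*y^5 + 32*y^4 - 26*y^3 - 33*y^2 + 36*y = (y)*(y^5 - 10*y^4 + 32*y^3 - 26*y^2 - 33*y + 36) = y*(y - 3)*(y^4 - 7*y^3 + 11*y^2 + 7*y - 12) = y*(y - 3)*(y + 1)*(y^3 - 8*y^2 + 19*y - 12) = y*(y - 3)*(y - 1)*(y + 1)*(y^2 - 7*y + 12) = y*(y - 3)^2*(y - 1)*(y + 1)*(y - 4)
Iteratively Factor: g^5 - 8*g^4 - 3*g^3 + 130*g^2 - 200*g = (g - 5)*(g^4 - 3*g^3 - 18*g^2 + 40*g) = (g - 5)^2*(g^3 + 2*g^2 - 8*g) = g*(g - 5)^2*(g^2 + 2*g - 8) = g*(g - 5)^2*(g + 4)*(g - 2)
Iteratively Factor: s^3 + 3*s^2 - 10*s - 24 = (s - 3)*(s^2 + 6*s + 8) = (s - 3)*(s + 2)*(s + 4)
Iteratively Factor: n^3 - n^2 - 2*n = (n - 2)*(n^2 + n) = (n - 2)*(n + 1)*(n)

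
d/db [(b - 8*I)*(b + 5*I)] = 2*b - 3*I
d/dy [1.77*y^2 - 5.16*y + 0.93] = 3.54*y - 5.16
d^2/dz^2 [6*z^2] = 12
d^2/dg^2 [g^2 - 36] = 2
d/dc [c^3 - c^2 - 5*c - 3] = 3*c^2 - 2*c - 5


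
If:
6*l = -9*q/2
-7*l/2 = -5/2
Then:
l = 5/7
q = -20/21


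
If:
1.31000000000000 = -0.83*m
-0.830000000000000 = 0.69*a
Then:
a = -1.20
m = -1.58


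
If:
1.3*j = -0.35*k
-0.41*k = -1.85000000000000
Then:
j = -1.21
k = 4.51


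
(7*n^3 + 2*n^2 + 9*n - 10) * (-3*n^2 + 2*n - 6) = -21*n^5 + 8*n^4 - 65*n^3 + 36*n^2 - 74*n + 60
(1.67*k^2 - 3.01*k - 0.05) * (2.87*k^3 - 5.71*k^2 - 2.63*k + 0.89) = 4.7929*k^5 - 18.1744*k^4 + 12.6515*k^3 + 9.6881*k^2 - 2.5474*k - 0.0445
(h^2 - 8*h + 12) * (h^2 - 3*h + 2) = h^4 - 11*h^3 + 38*h^2 - 52*h + 24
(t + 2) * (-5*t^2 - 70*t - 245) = -5*t^3 - 80*t^2 - 385*t - 490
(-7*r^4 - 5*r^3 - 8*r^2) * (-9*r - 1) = 63*r^5 + 52*r^4 + 77*r^3 + 8*r^2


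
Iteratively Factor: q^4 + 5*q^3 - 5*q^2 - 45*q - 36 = (q + 1)*(q^3 + 4*q^2 - 9*q - 36) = (q - 3)*(q + 1)*(q^2 + 7*q + 12) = (q - 3)*(q + 1)*(q + 4)*(q + 3)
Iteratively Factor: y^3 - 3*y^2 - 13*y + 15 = (y - 1)*(y^2 - 2*y - 15) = (y - 5)*(y - 1)*(y + 3)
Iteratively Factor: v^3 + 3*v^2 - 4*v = (v)*(v^2 + 3*v - 4) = v*(v + 4)*(v - 1)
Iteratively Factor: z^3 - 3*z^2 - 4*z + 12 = (z - 3)*(z^2 - 4) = (z - 3)*(z - 2)*(z + 2)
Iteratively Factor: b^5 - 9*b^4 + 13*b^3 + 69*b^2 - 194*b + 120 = (b - 2)*(b^4 - 7*b^3 - b^2 + 67*b - 60) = (b - 2)*(b + 3)*(b^3 - 10*b^2 + 29*b - 20) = (b - 4)*(b - 2)*(b + 3)*(b^2 - 6*b + 5) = (b - 5)*(b - 4)*(b - 2)*(b + 3)*(b - 1)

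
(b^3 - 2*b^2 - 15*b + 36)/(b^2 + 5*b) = (b^3 - 2*b^2 - 15*b + 36)/(b*(b + 5))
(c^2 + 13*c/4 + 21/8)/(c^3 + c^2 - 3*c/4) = (4*c + 7)/(2*c*(2*c - 1))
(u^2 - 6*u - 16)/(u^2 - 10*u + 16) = (u + 2)/(u - 2)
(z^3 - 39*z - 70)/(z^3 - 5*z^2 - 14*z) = (z + 5)/z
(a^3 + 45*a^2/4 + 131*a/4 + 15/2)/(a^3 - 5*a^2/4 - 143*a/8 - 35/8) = 2*(a^2 + 11*a + 30)/(2*a^2 - 3*a - 35)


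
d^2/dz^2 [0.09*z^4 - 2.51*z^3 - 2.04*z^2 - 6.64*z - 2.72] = 1.08*z^2 - 15.06*z - 4.08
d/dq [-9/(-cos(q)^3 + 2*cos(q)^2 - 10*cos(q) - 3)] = 9*(3*cos(q)^2 - 4*cos(q) + 10)*sin(q)/(cos(q)^3 - 2*cos(q)^2 + 10*cos(q) + 3)^2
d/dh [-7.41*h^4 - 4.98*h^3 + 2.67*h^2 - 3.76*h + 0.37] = -29.64*h^3 - 14.94*h^2 + 5.34*h - 3.76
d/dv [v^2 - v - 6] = 2*v - 1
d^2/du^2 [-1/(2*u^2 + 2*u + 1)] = 4*(2*u^2 + 2*u - 2*(2*u + 1)^2 + 1)/(2*u^2 + 2*u + 1)^3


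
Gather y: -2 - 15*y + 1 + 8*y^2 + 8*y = 8*y^2 - 7*y - 1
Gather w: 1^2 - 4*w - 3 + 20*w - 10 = 16*w - 12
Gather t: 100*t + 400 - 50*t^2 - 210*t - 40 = -50*t^2 - 110*t + 360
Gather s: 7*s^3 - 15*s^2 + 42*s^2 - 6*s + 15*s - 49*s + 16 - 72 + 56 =7*s^3 + 27*s^2 - 40*s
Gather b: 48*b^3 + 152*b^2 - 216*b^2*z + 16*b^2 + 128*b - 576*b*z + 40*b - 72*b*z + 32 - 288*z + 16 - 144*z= 48*b^3 + b^2*(168 - 216*z) + b*(168 - 648*z) - 432*z + 48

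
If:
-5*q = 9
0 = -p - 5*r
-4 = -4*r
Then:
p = -5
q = -9/5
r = 1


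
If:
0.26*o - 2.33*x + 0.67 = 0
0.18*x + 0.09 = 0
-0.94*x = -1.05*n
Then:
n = -0.45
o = -7.06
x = -0.50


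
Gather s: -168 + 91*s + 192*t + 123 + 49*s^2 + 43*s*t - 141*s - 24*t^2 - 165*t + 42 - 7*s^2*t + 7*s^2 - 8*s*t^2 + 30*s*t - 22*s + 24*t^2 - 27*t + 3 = s^2*(56 - 7*t) + s*(-8*t^2 + 73*t - 72)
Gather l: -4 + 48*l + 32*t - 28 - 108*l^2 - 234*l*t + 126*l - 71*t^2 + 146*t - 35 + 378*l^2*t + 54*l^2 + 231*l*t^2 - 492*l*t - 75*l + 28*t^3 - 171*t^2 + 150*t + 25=l^2*(378*t - 54) + l*(231*t^2 - 726*t + 99) + 28*t^3 - 242*t^2 + 328*t - 42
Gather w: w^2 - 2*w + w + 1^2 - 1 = w^2 - w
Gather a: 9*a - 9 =9*a - 9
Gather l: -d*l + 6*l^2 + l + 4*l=6*l^2 + l*(5 - d)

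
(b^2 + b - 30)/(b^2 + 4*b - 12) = (b - 5)/(b - 2)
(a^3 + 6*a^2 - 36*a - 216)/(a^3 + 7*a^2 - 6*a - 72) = (a^2 - 36)/(a^2 + a - 12)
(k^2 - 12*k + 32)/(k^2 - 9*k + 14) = (k^2 - 12*k + 32)/(k^2 - 9*k + 14)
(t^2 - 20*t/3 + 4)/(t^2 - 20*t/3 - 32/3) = (-3*t^2 + 20*t - 12)/(-3*t^2 + 20*t + 32)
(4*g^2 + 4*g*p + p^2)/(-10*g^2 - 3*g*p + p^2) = (2*g + p)/(-5*g + p)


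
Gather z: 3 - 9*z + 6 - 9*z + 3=12 - 18*z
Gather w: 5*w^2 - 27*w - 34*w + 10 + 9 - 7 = 5*w^2 - 61*w + 12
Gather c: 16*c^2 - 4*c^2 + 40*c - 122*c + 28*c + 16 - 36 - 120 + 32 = 12*c^2 - 54*c - 108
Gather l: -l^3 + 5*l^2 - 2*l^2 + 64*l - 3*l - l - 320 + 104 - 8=-l^3 + 3*l^2 + 60*l - 224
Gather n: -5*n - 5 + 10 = 5 - 5*n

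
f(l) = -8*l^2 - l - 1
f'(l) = -16*l - 1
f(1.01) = -10.17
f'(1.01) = -17.16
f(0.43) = -2.91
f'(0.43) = -7.88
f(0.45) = -3.07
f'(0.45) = -8.20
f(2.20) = -41.92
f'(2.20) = -36.20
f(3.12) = -82.00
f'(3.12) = -50.92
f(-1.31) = -13.42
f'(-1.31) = 19.96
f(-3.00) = -70.00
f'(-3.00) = 47.00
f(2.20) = -41.92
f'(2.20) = -36.20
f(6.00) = -295.00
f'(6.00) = -97.00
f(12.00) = -1165.00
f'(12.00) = -193.00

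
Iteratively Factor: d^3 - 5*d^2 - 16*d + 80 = (d + 4)*(d^2 - 9*d + 20) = (d - 4)*(d + 4)*(d - 5)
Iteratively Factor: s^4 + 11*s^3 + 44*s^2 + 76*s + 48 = (s + 2)*(s^3 + 9*s^2 + 26*s + 24) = (s + 2)*(s + 3)*(s^2 + 6*s + 8) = (s + 2)*(s + 3)*(s + 4)*(s + 2)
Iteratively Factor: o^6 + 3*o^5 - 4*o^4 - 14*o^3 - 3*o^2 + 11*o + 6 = (o + 3)*(o^5 - 4*o^3 - 2*o^2 + 3*o + 2) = (o - 2)*(o + 3)*(o^4 + 2*o^3 - 2*o - 1) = (o - 2)*(o - 1)*(o + 3)*(o^3 + 3*o^2 + 3*o + 1) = (o - 2)*(o - 1)*(o + 1)*(o + 3)*(o^2 + 2*o + 1) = (o - 2)*(o - 1)*(o + 1)^2*(o + 3)*(o + 1)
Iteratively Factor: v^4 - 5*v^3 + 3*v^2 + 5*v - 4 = (v + 1)*(v^3 - 6*v^2 + 9*v - 4) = (v - 1)*(v + 1)*(v^2 - 5*v + 4) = (v - 1)^2*(v + 1)*(v - 4)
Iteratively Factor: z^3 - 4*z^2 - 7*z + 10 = (z - 1)*(z^2 - 3*z - 10) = (z - 1)*(z + 2)*(z - 5)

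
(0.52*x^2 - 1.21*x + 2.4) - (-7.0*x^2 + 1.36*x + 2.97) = 7.52*x^2 - 2.57*x - 0.57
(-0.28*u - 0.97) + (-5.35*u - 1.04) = -5.63*u - 2.01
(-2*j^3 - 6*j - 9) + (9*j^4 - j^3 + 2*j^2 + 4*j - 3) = 9*j^4 - 3*j^3 + 2*j^2 - 2*j - 12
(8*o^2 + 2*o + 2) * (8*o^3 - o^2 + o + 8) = 64*o^5 + 8*o^4 + 22*o^3 + 64*o^2 + 18*o + 16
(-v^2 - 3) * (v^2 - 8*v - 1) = -v^4 + 8*v^3 - 2*v^2 + 24*v + 3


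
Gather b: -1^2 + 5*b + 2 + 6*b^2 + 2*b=6*b^2 + 7*b + 1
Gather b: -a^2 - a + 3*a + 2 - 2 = -a^2 + 2*a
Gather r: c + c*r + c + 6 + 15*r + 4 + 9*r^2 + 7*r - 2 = 2*c + 9*r^2 + r*(c + 22) + 8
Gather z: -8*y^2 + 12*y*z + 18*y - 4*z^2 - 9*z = -8*y^2 + 18*y - 4*z^2 + z*(12*y - 9)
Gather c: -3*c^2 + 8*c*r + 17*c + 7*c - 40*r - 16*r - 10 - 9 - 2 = -3*c^2 + c*(8*r + 24) - 56*r - 21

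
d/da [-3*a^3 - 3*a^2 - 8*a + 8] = -9*a^2 - 6*a - 8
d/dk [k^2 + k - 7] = 2*k + 1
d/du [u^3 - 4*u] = 3*u^2 - 4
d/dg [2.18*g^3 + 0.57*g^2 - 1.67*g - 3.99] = 6.54*g^2 + 1.14*g - 1.67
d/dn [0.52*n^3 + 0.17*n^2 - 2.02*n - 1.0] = 1.56*n^2 + 0.34*n - 2.02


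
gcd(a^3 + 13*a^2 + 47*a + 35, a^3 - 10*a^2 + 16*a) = 1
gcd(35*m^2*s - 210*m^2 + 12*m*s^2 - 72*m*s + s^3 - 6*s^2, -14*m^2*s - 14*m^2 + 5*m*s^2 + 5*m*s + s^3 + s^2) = 7*m + s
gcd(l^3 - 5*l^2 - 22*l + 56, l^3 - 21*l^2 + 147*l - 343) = l - 7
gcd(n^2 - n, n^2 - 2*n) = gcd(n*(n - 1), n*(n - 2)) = n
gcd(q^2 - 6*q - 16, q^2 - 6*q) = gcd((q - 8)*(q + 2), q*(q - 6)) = 1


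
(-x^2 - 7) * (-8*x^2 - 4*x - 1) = 8*x^4 + 4*x^3 + 57*x^2 + 28*x + 7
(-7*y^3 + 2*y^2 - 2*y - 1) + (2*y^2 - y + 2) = -7*y^3 + 4*y^2 - 3*y + 1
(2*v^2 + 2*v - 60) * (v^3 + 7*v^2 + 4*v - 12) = 2*v^5 + 16*v^4 - 38*v^3 - 436*v^2 - 264*v + 720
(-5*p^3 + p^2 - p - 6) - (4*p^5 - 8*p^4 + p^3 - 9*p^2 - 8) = -4*p^5 + 8*p^4 - 6*p^3 + 10*p^2 - p + 2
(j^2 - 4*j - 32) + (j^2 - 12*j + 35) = 2*j^2 - 16*j + 3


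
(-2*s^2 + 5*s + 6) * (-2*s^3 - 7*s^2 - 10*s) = 4*s^5 + 4*s^4 - 27*s^3 - 92*s^2 - 60*s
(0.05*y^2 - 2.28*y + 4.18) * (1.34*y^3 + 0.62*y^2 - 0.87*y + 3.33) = 0.067*y^5 - 3.0242*y^4 + 4.1441*y^3 + 4.7417*y^2 - 11.229*y + 13.9194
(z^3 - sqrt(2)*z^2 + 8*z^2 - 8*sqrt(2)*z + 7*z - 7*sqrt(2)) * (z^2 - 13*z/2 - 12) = z^5 - sqrt(2)*z^4 + 3*z^4/2 - 57*z^3 - 3*sqrt(2)*z^3/2 - 283*z^2/2 + 57*sqrt(2)*z^2 - 84*z + 283*sqrt(2)*z/2 + 84*sqrt(2)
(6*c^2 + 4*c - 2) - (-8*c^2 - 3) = 14*c^2 + 4*c + 1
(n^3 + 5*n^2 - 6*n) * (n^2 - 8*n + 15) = n^5 - 3*n^4 - 31*n^3 + 123*n^2 - 90*n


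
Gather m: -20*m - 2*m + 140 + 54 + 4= 198 - 22*m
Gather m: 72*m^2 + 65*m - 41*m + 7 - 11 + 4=72*m^2 + 24*m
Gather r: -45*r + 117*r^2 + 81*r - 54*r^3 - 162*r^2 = -54*r^3 - 45*r^2 + 36*r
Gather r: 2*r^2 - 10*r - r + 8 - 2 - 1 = 2*r^2 - 11*r + 5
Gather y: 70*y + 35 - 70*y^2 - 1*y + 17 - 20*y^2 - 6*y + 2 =-90*y^2 + 63*y + 54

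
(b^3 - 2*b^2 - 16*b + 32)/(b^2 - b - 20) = (b^2 - 6*b + 8)/(b - 5)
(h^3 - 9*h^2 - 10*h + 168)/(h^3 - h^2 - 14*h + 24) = (h^2 - 13*h + 42)/(h^2 - 5*h + 6)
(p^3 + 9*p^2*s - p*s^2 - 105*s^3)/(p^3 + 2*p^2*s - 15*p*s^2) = (p + 7*s)/p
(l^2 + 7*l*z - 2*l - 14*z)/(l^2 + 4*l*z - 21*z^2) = (2 - l)/(-l + 3*z)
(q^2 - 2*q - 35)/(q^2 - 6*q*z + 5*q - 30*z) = (7 - q)/(-q + 6*z)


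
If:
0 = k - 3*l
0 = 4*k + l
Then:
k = 0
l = 0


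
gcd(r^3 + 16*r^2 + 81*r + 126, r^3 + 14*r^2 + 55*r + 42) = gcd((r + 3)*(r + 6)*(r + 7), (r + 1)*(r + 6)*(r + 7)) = r^2 + 13*r + 42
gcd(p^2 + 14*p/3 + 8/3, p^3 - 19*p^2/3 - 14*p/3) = p + 2/3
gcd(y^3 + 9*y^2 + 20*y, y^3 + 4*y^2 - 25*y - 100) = y^2 + 9*y + 20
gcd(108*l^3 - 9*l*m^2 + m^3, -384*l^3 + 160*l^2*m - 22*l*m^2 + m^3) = 6*l - m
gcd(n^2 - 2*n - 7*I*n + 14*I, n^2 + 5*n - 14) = n - 2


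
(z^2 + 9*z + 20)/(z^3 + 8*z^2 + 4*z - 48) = (z + 5)/(z^2 + 4*z - 12)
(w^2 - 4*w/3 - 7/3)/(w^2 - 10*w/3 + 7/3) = (w + 1)/(w - 1)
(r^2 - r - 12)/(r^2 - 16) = (r + 3)/(r + 4)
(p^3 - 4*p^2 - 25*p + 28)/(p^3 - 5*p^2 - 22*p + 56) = (p - 1)/(p - 2)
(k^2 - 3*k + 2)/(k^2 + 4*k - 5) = (k - 2)/(k + 5)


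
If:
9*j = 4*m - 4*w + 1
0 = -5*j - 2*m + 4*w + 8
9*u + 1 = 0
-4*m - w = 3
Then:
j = 77/131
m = -101/262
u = -1/9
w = -191/131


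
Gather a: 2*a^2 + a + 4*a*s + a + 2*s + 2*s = 2*a^2 + a*(4*s + 2) + 4*s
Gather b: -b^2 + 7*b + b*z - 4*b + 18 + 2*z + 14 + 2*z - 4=-b^2 + b*(z + 3) + 4*z + 28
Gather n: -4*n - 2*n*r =n*(-2*r - 4)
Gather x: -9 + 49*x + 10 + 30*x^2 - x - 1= 30*x^2 + 48*x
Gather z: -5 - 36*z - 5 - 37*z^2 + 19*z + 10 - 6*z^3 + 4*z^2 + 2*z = -6*z^3 - 33*z^2 - 15*z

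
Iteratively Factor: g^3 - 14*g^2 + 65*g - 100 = (g - 5)*(g^2 - 9*g + 20) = (g - 5)*(g - 4)*(g - 5)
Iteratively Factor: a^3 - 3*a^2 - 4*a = (a - 4)*(a^2 + a) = (a - 4)*(a + 1)*(a)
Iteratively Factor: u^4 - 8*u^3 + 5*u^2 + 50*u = (u - 5)*(u^3 - 3*u^2 - 10*u) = (u - 5)*(u + 2)*(u^2 - 5*u) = (u - 5)^2*(u + 2)*(u)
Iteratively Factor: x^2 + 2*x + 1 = (x + 1)*(x + 1)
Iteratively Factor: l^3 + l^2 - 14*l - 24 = (l - 4)*(l^2 + 5*l + 6) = (l - 4)*(l + 2)*(l + 3)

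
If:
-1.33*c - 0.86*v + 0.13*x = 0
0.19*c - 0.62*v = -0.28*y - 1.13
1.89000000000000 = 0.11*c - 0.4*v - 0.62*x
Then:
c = -0.267051732961305*y - 1.3260177256533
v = 0.369774468931213*y + 1.41622037439657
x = -0.285944319674562*y - 4.19733887029111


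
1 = 1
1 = 1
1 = 1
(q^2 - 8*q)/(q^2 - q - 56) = q/(q + 7)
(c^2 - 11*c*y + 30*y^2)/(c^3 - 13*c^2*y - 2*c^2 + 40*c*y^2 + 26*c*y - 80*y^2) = (-c + 6*y)/(-c^2 + 8*c*y + 2*c - 16*y)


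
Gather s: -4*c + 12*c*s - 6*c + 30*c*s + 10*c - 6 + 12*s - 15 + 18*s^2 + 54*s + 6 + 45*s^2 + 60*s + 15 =63*s^2 + s*(42*c + 126)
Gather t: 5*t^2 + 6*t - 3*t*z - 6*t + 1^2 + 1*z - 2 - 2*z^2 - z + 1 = 5*t^2 - 3*t*z - 2*z^2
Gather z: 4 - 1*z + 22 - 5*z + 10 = 36 - 6*z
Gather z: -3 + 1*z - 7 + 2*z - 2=3*z - 12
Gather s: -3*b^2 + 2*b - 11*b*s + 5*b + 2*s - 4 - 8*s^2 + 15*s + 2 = -3*b^2 + 7*b - 8*s^2 + s*(17 - 11*b) - 2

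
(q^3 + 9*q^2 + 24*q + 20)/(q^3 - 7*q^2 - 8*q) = (q^3 + 9*q^2 + 24*q + 20)/(q*(q^2 - 7*q - 8))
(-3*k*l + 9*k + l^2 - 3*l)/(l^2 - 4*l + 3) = (-3*k + l)/(l - 1)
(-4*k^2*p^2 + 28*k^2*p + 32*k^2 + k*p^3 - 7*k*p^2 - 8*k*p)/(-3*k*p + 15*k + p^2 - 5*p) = k*(4*k*p^2 - 28*k*p - 32*k - p^3 + 7*p^2 + 8*p)/(3*k*p - 15*k - p^2 + 5*p)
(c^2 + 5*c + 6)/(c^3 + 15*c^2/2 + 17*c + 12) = 2*(c + 3)/(2*c^2 + 11*c + 12)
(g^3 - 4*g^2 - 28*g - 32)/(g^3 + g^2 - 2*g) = (g^2 - 6*g - 16)/(g*(g - 1))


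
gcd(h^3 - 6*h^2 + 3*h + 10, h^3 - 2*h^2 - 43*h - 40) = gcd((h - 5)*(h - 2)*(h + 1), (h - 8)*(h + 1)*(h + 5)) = h + 1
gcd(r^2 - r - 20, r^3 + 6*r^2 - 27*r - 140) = r^2 - r - 20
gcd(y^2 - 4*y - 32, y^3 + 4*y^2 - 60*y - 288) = y - 8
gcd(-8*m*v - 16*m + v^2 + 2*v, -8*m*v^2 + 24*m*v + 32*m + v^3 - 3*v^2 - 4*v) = -8*m + v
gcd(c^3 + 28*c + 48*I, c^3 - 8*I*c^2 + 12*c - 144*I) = c^2 - 2*I*c + 24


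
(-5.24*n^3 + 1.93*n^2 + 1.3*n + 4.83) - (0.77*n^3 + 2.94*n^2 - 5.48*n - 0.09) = -6.01*n^3 - 1.01*n^2 + 6.78*n + 4.92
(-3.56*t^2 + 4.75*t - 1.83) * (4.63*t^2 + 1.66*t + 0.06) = -16.4828*t^4 + 16.0829*t^3 - 0.801500000000001*t^2 - 2.7528*t - 0.1098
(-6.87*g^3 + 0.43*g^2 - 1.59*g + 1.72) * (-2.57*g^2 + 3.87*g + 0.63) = 17.6559*g^5 - 27.692*g^4 + 1.4223*g^3 - 10.3028*g^2 + 5.6547*g + 1.0836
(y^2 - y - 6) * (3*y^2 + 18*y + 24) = 3*y^4 + 15*y^3 - 12*y^2 - 132*y - 144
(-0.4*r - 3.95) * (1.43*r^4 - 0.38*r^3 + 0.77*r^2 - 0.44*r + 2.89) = -0.572*r^5 - 5.4965*r^4 + 1.193*r^3 - 2.8655*r^2 + 0.582*r - 11.4155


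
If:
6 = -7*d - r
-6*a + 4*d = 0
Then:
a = -2*r/21 - 4/7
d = -r/7 - 6/7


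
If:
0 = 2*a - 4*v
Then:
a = 2*v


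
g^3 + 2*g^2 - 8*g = g*(g - 2)*(g + 4)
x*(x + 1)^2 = x^3 + 2*x^2 + x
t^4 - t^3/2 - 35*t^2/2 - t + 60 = (t - 4)*(t - 2)*(t + 5/2)*(t + 3)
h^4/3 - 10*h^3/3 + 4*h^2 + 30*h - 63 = (h/3 + 1)*(h - 7)*(h - 3)^2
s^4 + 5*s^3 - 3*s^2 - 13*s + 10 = (s - 1)^2*(s + 2)*(s + 5)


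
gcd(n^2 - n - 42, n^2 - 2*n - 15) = 1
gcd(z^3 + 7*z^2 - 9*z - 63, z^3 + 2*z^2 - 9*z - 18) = z^2 - 9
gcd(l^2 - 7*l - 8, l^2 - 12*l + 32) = l - 8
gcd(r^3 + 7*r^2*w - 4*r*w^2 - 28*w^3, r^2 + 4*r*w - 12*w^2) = r - 2*w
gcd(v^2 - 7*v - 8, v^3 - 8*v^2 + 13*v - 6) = 1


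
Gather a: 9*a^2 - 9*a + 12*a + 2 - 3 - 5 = 9*a^2 + 3*a - 6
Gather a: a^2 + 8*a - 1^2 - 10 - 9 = a^2 + 8*a - 20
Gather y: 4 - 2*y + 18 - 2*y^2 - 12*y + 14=-2*y^2 - 14*y + 36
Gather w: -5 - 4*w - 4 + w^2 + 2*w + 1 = w^2 - 2*w - 8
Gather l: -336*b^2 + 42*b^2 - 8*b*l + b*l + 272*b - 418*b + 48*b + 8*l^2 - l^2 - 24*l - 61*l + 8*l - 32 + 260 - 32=-294*b^2 - 98*b + 7*l^2 + l*(-7*b - 77) + 196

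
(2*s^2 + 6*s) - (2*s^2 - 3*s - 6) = 9*s + 6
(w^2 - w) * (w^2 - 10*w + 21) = w^4 - 11*w^3 + 31*w^2 - 21*w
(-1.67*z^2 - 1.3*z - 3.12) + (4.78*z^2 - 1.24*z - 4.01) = 3.11*z^2 - 2.54*z - 7.13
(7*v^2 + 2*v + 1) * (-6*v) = -42*v^3 - 12*v^2 - 6*v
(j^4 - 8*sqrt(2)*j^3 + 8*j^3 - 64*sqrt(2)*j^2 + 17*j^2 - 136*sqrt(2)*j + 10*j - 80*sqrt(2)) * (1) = j^4 - 8*sqrt(2)*j^3 + 8*j^3 - 64*sqrt(2)*j^2 + 17*j^2 - 136*sqrt(2)*j + 10*j - 80*sqrt(2)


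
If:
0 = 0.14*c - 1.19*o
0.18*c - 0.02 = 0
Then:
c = 0.11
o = 0.01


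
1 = 1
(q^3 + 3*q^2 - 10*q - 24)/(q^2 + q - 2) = (q^2 + q - 12)/(q - 1)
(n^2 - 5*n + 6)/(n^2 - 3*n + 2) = (n - 3)/(n - 1)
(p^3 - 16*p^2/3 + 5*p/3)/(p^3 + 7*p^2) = (3*p^2 - 16*p + 5)/(3*p*(p + 7))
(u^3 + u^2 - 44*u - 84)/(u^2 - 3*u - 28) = (u^2 + 8*u + 12)/(u + 4)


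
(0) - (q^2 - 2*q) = -q^2 + 2*q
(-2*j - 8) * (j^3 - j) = -2*j^4 - 8*j^3 + 2*j^2 + 8*j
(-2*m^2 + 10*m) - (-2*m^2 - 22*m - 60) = 32*m + 60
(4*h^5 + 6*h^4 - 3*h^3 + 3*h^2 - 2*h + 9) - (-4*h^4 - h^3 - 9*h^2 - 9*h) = 4*h^5 + 10*h^4 - 2*h^3 + 12*h^2 + 7*h + 9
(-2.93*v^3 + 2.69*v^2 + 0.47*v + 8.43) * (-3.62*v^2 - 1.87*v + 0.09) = 10.6066*v^5 - 4.2587*v^4 - 6.9954*v^3 - 31.1534*v^2 - 15.7218*v + 0.7587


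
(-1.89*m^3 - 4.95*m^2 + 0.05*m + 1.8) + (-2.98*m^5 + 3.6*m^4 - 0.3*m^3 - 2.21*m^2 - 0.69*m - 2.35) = -2.98*m^5 + 3.6*m^4 - 2.19*m^3 - 7.16*m^2 - 0.64*m - 0.55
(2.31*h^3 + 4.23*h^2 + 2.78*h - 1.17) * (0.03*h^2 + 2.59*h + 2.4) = 0.0693*h^5 + 6.1098*h^4 + 16.5831*h^3 + 17.3171*h^2 + 3.6417*h - 2.808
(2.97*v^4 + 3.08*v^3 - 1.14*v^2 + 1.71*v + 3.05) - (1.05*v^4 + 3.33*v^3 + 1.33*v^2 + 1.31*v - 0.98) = 1.92*v^4 - 0.25*v^3 - 2.47*v^2 + 0.4*v + 4.03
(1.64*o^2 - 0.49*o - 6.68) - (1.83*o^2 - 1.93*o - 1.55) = -0.19*o^2 + 1.44*o - 5.13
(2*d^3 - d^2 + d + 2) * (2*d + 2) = 4*d^4 + 2*d^3 + 6*d + 4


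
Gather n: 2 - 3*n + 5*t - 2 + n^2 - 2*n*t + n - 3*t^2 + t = n^2 + n*(-2*t - 2) - 3*t^2 + 6*t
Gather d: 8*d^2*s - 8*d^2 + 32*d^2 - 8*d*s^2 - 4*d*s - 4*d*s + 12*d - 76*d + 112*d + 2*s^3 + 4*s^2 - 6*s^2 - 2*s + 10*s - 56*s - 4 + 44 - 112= d^2*(8*s + 24) + d*(-8*s^2 - 8*s + 48) + 2*s^3 - 2*s^2 - 48*s - 72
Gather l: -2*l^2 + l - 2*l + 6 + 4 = -2*l^2 - l + 10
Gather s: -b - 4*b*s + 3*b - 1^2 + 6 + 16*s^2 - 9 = -4*b*s + 2*b + 16*s^2 - 4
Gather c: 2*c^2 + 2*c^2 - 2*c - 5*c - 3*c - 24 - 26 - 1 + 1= 4*c^2 - 10*c - 50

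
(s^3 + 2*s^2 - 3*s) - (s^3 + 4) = 2*s^2 - 3*s - 4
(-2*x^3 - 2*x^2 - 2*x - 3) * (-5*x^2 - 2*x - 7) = 10*x^5 + 14*x^4 + 28*x^3 + 33*x^2 + 20*x + 21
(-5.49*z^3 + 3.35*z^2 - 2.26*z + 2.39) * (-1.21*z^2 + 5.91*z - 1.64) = 6.6429*z^5 - 36.4994*z^4 + 31.5367*z^3 - 21.7425*z^2 + 17.8313*z - 3.9196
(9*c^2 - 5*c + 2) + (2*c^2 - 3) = 11*c^2 - 5*c - 1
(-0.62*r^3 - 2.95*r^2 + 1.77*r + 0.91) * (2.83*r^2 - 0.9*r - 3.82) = -1.7546*r^5 - 7.7905*r^4 + 10.0325*r^3 + 12.2513*r^2 - 7.5804*r - 3.4762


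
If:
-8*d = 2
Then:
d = -1/4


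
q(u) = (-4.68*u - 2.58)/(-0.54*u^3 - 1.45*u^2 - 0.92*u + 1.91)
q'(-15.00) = 0.01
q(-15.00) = 0.04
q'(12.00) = -0.01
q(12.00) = 0.05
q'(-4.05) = 0.56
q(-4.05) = 0.92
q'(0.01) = -3.15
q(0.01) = -1.38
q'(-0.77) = -2.42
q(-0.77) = 0.51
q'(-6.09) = 0.13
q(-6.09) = 0.34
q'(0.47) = -14.66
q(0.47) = -4.34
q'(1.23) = -7.94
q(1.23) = 3.44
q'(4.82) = -0.09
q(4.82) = 0.26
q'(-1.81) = -0.91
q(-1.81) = 2.91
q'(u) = (-4.68*u - 2.58)*(1.62*u^2 + 2.9*u + 0.92)/(-0.54*u^3 - 1.45*u^2 - 0.92*u + 1.91)^2 - 4.68/(-0.54*u^3 - 1.45*u^2 - 0.92*u + 1.91) = (2.5272*u^3 + 6.786*u^2 + 4.3056*u - (4.68*u + 2.58)*(1.62*u^2 + 2.9*u + 0.92) - 8.9388)/(0.54*u^3 + 1.45*u^2 + 0.92*u - 1.91)^2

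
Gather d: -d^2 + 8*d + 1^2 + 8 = -d^2 + 8*d + 9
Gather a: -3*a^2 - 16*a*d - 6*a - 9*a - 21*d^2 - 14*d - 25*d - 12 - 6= -3*a^2 + a*(-16*d - 15) - 21*d^2 - 39*d - 18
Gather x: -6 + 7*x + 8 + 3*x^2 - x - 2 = 3*x^2 + 6*x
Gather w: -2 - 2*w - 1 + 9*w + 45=7*w + 42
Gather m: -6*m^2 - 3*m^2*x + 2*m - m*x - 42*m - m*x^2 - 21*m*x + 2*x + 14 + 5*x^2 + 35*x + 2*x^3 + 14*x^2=m^2*(-3*x - 6) + m*(-x^2 - 22*x - 40) + 2*x^3 + 19*x^2 + 37*x + 14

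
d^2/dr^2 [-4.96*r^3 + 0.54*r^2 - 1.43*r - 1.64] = 1.08 - 29.76*r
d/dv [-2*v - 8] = -2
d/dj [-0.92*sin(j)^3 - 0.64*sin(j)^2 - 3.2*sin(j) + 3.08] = (-1.28*sin(j) + 1.38*cos(2*j) - 4.58)*cos(j)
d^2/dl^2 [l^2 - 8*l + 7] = 2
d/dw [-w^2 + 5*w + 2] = 5 - 2*w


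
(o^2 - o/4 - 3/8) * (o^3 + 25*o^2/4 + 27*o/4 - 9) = o^5 + 6*o^4 + 77*o^3/16 - 417*o^2/32 - 9*o/32 + 27/8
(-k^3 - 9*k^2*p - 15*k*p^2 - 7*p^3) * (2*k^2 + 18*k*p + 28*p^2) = -2*k^5 - 36*k^4*p - 220*k^3*p^2 - 536*k^2*p^3 - 546*k*p^4 - 196*p^5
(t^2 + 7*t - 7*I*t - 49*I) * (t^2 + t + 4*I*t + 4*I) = t^4 + 8*t^3 - 3*I*t^3 + 35*t^2 - 24*I*t^2 + 224*t - 21*I*t + 196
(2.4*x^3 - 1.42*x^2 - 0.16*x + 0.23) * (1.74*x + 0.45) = 4.176*x^4 - 1.3908*x^3 - 0.9174*x^2 + 0.3282*x + 0.1035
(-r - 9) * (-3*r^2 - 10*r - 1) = 3*r^3 + 37*r^2 + 91*r + 9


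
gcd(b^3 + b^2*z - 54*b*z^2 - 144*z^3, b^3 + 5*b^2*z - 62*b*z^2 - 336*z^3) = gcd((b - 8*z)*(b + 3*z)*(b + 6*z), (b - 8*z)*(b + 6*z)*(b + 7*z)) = -b^2 + 2*b*z + 48*z^2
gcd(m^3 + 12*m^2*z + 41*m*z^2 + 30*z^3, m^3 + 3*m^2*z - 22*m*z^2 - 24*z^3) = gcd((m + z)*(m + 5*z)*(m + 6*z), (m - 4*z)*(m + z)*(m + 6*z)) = m^2 + 7*m*z + 6*z^2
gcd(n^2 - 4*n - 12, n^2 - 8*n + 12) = n - 6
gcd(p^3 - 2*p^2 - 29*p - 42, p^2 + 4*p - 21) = 1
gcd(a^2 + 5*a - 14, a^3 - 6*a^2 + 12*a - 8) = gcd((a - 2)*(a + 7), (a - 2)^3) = a - 2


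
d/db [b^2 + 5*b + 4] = 2*b + 5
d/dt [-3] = 0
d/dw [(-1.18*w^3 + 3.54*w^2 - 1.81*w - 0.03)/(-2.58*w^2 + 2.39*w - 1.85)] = (3.0444*w^4 - 5.6404*w^3 + 10.3398*w^2 - 13.2528*w + 3.4202)/(6.6564*w^4 - 12.3324*w^3 + 15.2581*w^2 - 8.843*w + 3.4225)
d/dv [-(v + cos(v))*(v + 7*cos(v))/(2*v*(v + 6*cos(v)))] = (v^3*sin(v) + 7*v^2*sin(2*v)/2 + v^2*cos(v) + 21*v*sin(v)*cos(v)^2 + 7*v*cos(v)^2 + 21*cos(v)^3)/(v^2*(v + 6*cos(v))^2)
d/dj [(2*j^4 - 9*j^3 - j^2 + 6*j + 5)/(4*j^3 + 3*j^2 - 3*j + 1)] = (8*j^6 + 12*j^5 - 41*j^4 + 14*j^3 - 102*j^2 - 32*j + 21)/(16*j^6 + 24*j^5 - 15*j^4 - 10*j^3 + 15*j^2 - 6*j + 1)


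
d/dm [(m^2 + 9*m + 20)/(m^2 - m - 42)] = 2*(-5*m^2 - 62*m - 179)/(m^4 - 2*m^3 - 83*m^2 + 84*m + 1764)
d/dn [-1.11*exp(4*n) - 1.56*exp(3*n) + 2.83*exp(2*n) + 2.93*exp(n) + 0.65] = (-4.44*exp(3*n) - 4.68*exp(2*n) + 5.66*exp(n) + 2.93)*exp(n)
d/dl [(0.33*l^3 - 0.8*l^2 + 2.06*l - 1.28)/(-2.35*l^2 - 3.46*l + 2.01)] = (-0.7755*l^4 - 2.2836*l^3 + 9.5989*l^2 - 9.232*l - 0.2882)/(5.5225*l^4 + 16.262*l^3 + 2.5246*l^2 - 13.9092*l + 4.0401)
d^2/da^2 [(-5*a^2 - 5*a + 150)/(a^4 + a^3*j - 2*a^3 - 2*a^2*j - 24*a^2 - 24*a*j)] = 10*(a^2*(-a^3 - a^2*j + 2*a^2 + 2*a*j + 24*a + 24*j)^2 - a*((2*a + 1)*(-4*a^3 - 3*a^2*j + 6*a^2 + 4*a*j + 48*a + 24*j) + (a^2 + a - 30)*(-6*a^2 - 3*a*j + 6*a + 2*j + 24))*(-a^3 - a^2*j + 2*a^2 + 2*a*j + 24*a + 24*j) + (a^2 + a - 30)*(-4*a^3 - 3*a^2*j + 6*a^2 + 4*a*j + 48*a + 24*j)^2)/(a^3*(-a^3 - a^2*j + 2*a^2 + 2*a*j + 24*a + 24*j)^3)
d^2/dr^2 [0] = 0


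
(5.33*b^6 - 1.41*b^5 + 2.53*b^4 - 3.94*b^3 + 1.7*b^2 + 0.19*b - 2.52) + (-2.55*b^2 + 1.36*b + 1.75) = 5.33*b^6 - 1.41*b^5 + 2.53*b^4 - 3.94*b^3 - 0.85*b^2 + 1.55*b - 0.77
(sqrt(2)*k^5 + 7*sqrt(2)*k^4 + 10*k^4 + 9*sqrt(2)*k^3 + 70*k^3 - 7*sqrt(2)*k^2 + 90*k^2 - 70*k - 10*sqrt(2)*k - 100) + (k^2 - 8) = sqrt(2)*k^5 + 7*sqrt(2)*k^4 + 10*k^4 + 9*sqrt(2)*k^3 + 70*k^3 - 7*sqrt(2)*k^2 + 91*k^2 - 70*k - 10*sqrt(2)*k - 108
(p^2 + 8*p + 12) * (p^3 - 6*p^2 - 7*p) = p^5 + 2*p^4 - 43*p^3 - 128*p^2 - 84*p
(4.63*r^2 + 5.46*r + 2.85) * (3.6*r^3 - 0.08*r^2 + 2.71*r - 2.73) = 16.668*r^5 + 19.2856*r^4 + 22.3705*r^3 + 1.9287*r^2 - 7.1823*r - 7.7805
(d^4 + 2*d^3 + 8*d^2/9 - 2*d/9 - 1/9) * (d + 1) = d^5 + 3*d^4 + 26*d^3/9 + 2*d^2/3 - d/3 - 1/9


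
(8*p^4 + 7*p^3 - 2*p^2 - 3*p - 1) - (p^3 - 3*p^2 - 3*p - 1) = 8*p^4 + 6*p^3 + p^2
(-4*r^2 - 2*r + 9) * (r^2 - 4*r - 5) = -4*r^4 + 14*r^3 + 37*r^2 - 26*r - 45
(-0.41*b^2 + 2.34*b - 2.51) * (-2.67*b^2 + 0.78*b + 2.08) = 1.0947*b^4 - 6.5676*b^3 + 7.6741*b^2 + 2.9094*b - 5.2208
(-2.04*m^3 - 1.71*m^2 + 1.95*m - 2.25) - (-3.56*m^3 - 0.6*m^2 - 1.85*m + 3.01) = 1.52*m^3 - 1.11*m^2 + 3.8*m - 5.26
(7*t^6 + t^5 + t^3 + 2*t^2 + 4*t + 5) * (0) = 0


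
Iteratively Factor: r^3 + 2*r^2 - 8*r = (r - 2)*(r^2 + 4*r) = r*(r - 2)*(r + 4)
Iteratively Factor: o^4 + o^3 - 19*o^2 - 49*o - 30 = (o - 5)*(o^3 + 6*o^2 + 11*o + 6) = (o - 5)*(o + 3)*(o^2 + 3*o + 2) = (o - 5)*(o + 2)*(o + 3)*(o + 1)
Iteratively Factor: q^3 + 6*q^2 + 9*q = (q + 3)*(q^2 + 3*q) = q*(q + 3)*(q + 3)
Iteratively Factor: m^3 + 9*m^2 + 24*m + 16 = (m + 1)*(m^2 + 8*m + 16) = (m + 1)*(m + 4)*(m + 4)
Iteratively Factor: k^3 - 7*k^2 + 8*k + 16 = (k - 4)*(k^2 - 3*k - 4) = (k - 4)^2*(k + 1)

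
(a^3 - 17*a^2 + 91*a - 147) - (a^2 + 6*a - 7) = a^3 - 18*a^2 + 85*a - 140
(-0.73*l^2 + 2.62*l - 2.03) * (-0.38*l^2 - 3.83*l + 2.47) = 0.2774*l^4 + 1.8003*l^3 - 11.0663*l^2 + 14.2463*l - 5.0141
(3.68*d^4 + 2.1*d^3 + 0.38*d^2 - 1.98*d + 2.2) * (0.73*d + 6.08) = 2.6864*d^5 + 23.9074*d^4 + 13.0454*d^3 + 0.865*d^2 - 10.4324*d + 13.376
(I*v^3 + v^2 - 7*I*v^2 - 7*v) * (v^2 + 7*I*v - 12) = I*v^5 - 6*v^4 - 7*I*v^4 + 42*v^3 - 5*I*v^3 - 12*v^2 + 35*I*v^2 + 84*v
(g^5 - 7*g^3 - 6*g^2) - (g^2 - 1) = g^5 - 7*g^3 - 7*g^2 + 1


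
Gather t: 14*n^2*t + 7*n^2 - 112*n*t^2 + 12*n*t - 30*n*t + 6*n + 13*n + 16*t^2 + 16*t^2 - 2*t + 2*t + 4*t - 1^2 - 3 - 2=7*n^2 + 19*n + t^2*(32 - 112*n) + t*(14*n^2 - 18*n + 4) - 6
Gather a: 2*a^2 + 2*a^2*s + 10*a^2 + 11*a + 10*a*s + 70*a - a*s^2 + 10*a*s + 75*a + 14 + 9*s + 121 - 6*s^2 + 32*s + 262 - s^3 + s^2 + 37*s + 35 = a^2*(2*s + 12) + a*(-s^2 + 20*s + 156) - s^3 - 5*s^2 + 78*s + 432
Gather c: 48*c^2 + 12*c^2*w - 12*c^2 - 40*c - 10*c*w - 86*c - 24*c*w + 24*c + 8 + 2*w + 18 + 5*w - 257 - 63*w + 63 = c^2*(12*w + 36) + c*(-34*w - 102) - 56*w - 168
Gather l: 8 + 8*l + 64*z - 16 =8*l + 64*z - 8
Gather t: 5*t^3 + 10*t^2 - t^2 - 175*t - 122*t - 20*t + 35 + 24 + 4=5*t^3 + 9*t^2 - 317*t + 63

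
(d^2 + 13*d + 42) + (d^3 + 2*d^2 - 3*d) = d^3 + 3*d^2 + 10*d + 42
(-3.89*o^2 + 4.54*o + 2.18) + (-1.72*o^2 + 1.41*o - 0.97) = -5.61*o^2 + 5.95*o + 1.21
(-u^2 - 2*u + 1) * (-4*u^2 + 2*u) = 4*u^4 + 6*u^3 - 8*u^2 + 2*u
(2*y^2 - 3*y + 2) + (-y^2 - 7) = y^2 - 3*y - 5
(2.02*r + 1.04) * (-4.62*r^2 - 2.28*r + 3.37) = -9.3324*r^3 - 9.4104*r^2 + 4.4362*r + 3.5048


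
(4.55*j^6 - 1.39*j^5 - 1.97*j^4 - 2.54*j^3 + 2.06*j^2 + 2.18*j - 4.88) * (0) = 0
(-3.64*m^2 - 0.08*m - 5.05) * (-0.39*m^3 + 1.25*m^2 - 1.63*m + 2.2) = 1.4196*m^5 - 4.5188*m^4 + 7.8027*m^3 - 14.1901*m^2 + 8.0555*m - 11.11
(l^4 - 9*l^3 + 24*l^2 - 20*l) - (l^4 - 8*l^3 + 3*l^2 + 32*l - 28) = -l^3 + 21*l^2 - 52*l + 28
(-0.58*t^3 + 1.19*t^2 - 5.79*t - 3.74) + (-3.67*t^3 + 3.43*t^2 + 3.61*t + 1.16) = -4.25*t^3 + 4.62*t^2 - 2.18*t - 2.58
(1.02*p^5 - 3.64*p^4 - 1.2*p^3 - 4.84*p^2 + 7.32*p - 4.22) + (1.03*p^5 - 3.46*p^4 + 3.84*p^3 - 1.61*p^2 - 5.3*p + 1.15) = 2.05*p^5 - 7.1*p^4 + 2.64*p^3 - 6.45*p^2 + 2.02*p - 3.07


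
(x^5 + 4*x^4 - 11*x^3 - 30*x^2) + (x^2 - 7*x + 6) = x^5 + 4*x^4 - 11*x^3 - 29*x^2 - 7*x + 6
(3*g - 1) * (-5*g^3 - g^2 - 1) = -15*g^4 + 2*g^3 + g^2 - 3*g + 1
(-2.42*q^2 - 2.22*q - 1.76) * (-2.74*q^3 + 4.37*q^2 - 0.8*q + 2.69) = 6.6308*q^5 - 4.4926*q^4 - 2.943*q^3 - 12.425*q^2 - 4.5638*q - 4.7344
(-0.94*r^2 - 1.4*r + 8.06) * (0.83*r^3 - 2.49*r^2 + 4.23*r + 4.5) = -0.7802*r^5 + 1.1786*r^4 + 6.1996*r^3 - 30.2214*r^2 + 27.7938*r + 36.27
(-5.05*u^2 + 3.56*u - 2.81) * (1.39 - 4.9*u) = 24.745*u^3 - 24.4635*u^2 + 18.7174*u - 3.9059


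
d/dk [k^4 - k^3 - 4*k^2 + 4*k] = 4*k^3 - 3*k^2 - 8*k + 4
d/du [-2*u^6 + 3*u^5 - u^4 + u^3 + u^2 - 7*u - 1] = -12*u^5 + 15*u^4 - 4*u^3 + 3*u^2 + 2*u - 7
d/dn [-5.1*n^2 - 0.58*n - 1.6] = -10.2*n - 0.58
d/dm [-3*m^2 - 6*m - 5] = -6*m - 6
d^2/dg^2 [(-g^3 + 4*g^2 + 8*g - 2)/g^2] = 4*(4*g - 3)/g^4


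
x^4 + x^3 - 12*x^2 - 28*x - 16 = (x - 4)*(x + 1)*(x + 2)^2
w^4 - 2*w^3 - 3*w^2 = w^2*(w - 3)*(w + 1)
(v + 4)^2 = v^2 + 8*v + 16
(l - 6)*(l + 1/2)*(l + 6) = l^3 + l^2/2 - 36*l - 18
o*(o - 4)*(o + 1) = o^3 - 3*o^2 - 4*o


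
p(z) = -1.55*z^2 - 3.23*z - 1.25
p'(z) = -3.1*z - 3.23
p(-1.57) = 0.00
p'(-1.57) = 1.64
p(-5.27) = -27.28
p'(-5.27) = 13.11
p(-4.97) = -23.48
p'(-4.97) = 12.18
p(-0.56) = 0.07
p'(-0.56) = -1.49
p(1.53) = -9.82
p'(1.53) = -7.97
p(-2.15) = -1.47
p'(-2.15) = 3.44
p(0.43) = -2.93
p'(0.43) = -4.56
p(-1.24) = 0.37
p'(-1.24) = 0.61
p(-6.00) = -37.67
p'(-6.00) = 15.37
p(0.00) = -1.25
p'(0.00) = -3.23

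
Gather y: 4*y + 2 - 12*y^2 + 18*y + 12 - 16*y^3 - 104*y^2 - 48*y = -16*y^3 - 116*y^2 - 26*y + 14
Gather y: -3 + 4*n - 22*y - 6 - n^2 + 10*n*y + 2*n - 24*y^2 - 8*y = -n^2 + 6*n - 24*y^2 + y*(10*n - 30) - 9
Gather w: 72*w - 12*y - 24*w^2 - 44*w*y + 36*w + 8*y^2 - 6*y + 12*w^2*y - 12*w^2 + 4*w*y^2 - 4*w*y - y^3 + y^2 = w^2*(12*y - 36) + w*(4*y^2 - 48*y + 108) - y^3 + 9*y^2 - 18*y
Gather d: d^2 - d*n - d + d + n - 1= d^2 - d*n + n - 1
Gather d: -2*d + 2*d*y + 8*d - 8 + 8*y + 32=d*(2*y + 6) + 8*y + 24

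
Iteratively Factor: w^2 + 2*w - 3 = (w + 3)*(w - 1)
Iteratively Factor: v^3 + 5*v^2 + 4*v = (v + 4)*(v^2 + v) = v*(v + 4)*(v + 1)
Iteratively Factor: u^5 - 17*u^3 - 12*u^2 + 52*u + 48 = (u - 4)*(u^4 + 4*u^3 - u^2 - 16*u - 12) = (u - 4)*(u - 2)*(u^3 + 6*u^2 + 11*u + 6) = (u - 4)*(u - 2)*(u + 1)*(u^2 + 5*u + 6) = (u - 4)*(u - 2)*(u + 1)*(u + 3)*(u + 2)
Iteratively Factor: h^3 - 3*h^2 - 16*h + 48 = (h + 4)*(h^2 - 7*h + 12) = (h - 3)*(h + 4)*(h - 4)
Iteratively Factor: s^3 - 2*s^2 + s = (s - 1)*(s^2 - s) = s*(s - 1)*(s - 1)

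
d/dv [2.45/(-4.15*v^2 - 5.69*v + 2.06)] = (20.335*v + 13.9405)/(4.15*v^2 + 5.69*v - 2.06)^2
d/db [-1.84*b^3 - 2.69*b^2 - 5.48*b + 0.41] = -5.52*b^2 - 5.38*b - 5.48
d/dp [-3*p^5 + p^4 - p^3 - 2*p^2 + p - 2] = -15*p^4 + 4*p^3 - 3*p^2 - 4*p + 1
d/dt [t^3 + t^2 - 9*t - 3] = 3*t^2 + 2*t - 9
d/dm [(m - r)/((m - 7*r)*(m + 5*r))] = ((-m + r)*(m - 7*r) + (-m + r)*(m + 5*r) + (m - 7*r)*(m + 5*r))/((m - 7*r)^2*(m + 5*r)^2)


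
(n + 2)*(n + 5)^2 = n^3 + 12*n^2 + 45*n + 50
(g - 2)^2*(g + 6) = g^3 + 2*g^2 - 20*g + 24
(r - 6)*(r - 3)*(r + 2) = r^3 - 7*r^2 + 36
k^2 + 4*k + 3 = (k + 1)*(k + 3)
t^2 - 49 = (t - 7)*(t + 7)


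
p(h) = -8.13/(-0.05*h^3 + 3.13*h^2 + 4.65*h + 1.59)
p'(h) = -8.13*(0.15*h^2 - 6.26*h - 4.65)/(-0.05*h^3 + 3.13*h^2 + 4.65*h + 1.59)^2 = (-1.2195*h^2 + 50.8938*h + 37.8045)/(-0.05*h^3 + 3.13*h^2 + 4.65*h + 1.59)^2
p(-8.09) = -0.04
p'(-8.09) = -0.01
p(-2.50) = -0.79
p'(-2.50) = -0.91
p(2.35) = -0.28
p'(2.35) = 0.18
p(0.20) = -3.07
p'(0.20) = 6.85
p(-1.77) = -2.36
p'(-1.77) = -4.73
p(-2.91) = -0.51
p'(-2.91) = -0.48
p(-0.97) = -115.89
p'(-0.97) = -2582.73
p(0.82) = -1.09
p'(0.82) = 1.41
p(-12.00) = -0.02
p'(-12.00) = -0.00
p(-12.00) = -0.02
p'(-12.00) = -0.00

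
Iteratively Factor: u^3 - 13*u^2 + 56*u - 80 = (u - 4)*(u^2 - 9*u + 20) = (u - 5)*(u - 4)*(u - 4)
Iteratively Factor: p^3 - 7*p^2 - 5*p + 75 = (p - 5)*(p^2 - 2*p - 15) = (p - 5)^2*(p + 3)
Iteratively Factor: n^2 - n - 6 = (n + 2)*(n - 3)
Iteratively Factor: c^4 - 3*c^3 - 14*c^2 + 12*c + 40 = (c - 5)*(c^3 + 2*c^2 - 4*c - 8) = (c - 5)*(c - 2)*(c^2 + 4*c + 4) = (c - 5)*(c - 2)*(c + 2)*(c + 2)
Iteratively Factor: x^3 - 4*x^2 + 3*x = (x)*(x^2 - 4*x + 3) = x*(x - 1)*(x - 3)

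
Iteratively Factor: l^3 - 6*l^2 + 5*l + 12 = (l + 1)*(l^2 - 7*l + 12) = (l - 3)*(l + 1)*(l - 4)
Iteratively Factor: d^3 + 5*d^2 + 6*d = (d)*(d^2 + 5*d + 6) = d*(d + 2)*(d + 3)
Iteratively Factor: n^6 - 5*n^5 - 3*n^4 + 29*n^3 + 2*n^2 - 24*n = (n - 3)*(n^5 - 2*n^4 - 9*n^3 + 2*n^2 + 8*n) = (n - 3)*(n + 1)*(n^4 - 3*n^3 - 6*n^2 + 8*n) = (n - 3)*(n + 1)*(n + 2)*(n^3 - 5*n^2 + 4*n) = (n - 4)*(n - 3)*(n + 1)*(n + 2)*(n^2 - n) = (n - 4)*(n - 3)*(n - 1)*(n + 1)*(n + 2)*(n)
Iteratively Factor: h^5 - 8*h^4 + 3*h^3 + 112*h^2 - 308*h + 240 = (h - 5)*(h^4 - 3*h^3 - 12*h^2 + 52*h - 48) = (h - 5)*(h - 3)*(h^3 - 12*h + 16) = (h - 5)*(h - 3)*(h + 4)*(h^2 - 4*h + 4) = (h - 5)*(h - 3)*(h - 2)*(h + 4)*(h - 2)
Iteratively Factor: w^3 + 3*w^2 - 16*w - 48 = (w + 3)*(w^2 - 16) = (w - 4)*(w + 3)*(w + 4)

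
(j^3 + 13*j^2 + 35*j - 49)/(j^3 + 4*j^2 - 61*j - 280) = (j^2 + 6*j - 7)/(j^2 - 3*j - 40)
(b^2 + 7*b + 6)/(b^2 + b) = (b + 6)/b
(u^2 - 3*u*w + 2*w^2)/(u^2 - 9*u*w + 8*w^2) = (u - 2*w)/(u - 8*w)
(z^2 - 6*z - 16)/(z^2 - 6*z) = (z^2 - 6*z - 16)/(z*(z - 6))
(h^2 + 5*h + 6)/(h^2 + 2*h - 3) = (h + 2)/(h - 1)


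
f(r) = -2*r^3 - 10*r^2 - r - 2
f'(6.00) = -337.00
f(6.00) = -800.00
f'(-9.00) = -307.00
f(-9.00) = 655.00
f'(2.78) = -102.97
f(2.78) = -125.03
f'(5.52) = -294.22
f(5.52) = -648.62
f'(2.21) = -74.50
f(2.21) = -74.64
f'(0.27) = -6.84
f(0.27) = -3.04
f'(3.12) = -121.81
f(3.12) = -163.21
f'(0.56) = -14.08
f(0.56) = -6.05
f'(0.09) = -2.85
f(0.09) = -2.17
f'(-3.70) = -9.14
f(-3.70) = -33.89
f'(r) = -6*r^2 - 20*r - 1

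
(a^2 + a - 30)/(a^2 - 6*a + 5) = (a + 6)/(a - 1)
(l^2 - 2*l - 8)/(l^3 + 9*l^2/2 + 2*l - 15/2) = 2*(l^2 - 2*l - 8)/(2*l^3 + 9*l^2 + 4*l - 15)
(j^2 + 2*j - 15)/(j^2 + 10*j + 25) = (j - 3)/(j + 5)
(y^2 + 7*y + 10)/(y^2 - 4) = (y + 5)/(y - 2)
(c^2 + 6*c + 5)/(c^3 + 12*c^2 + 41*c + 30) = 1/(c + 6)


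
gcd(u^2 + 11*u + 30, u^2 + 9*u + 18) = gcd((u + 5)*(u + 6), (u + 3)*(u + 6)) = u + 6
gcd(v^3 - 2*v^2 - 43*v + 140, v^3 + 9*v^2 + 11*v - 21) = v + 7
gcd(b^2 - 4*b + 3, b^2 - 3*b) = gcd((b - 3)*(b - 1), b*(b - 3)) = b - 3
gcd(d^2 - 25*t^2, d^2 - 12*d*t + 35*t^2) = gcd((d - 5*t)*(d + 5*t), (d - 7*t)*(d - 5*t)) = -d + 5*t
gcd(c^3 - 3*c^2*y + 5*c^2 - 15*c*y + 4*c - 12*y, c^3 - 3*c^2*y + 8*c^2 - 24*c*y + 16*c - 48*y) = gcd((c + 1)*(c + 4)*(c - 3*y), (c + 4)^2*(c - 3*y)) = -c^2 + 3*c*y - 4*c + 12*y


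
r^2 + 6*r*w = r*(r + 6*w)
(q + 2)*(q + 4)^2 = q^3 + 10*q^2 + 32*q + 32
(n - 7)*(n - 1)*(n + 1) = n^3 - 7*n^2 - n + 7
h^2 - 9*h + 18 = (h - 6)*(h - 3)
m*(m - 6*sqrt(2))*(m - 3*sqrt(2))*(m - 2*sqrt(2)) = m^4 - 11*sqrt(2)*m^3 + 72*m^2 - 72*sqrt(2)*m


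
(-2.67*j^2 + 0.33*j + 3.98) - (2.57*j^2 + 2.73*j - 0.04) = -5.24*j^2 - 2.4*j + 4.02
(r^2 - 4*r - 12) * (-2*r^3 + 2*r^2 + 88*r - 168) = -2*r^5 + 10*r^4 + 104*r^3 - 544*r^2 - 384*r + 2016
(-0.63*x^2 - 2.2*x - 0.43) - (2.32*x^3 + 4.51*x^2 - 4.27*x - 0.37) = -2.32*x^3 - 5.14*x^2 + 2.07*x - 0.06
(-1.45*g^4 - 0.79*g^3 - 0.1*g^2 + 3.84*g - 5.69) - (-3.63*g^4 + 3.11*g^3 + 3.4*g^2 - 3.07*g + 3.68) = 2.18*g^4 - 3.9*g^3 - 3.5*g^2 + 6.91*g - 9.37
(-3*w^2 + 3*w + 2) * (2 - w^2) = 3*w^4 - 3*w^3 - 8*w^2 + 6*w + 4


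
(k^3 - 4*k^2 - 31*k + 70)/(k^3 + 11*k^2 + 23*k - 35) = (k^2 - 9*k + 14)/(k^2 + 6*k - 7)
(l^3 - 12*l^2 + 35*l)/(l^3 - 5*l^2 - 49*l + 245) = l/(l + 7)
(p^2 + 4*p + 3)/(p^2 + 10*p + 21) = (p + 1)/(p + 7)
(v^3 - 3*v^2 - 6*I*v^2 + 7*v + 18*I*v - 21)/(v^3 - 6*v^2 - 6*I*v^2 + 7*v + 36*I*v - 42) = (v - 3)/(v - 6)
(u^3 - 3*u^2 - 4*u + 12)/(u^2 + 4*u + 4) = (u^2 - 5*u + 6)/(u + 2)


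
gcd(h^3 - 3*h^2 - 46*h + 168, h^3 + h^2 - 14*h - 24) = h - 4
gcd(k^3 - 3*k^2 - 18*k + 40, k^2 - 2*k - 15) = k - 5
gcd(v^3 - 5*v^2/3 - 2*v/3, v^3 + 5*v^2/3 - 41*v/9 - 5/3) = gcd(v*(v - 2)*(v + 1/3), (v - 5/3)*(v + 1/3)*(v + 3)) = v + 1/3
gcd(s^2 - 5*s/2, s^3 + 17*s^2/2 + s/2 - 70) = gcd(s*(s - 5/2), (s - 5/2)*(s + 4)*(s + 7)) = s - 5/2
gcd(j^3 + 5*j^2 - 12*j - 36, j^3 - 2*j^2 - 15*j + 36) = j - 3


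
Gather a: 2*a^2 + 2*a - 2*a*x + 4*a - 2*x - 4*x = 2*a^2 + a*(6 - 2*x) - 6*x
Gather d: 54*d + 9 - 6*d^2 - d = -6*d^2 + 53*d + 9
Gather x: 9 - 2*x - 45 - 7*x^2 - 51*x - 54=-7*x^2 - 53*x - 90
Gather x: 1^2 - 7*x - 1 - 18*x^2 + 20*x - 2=-18*x^2 + 13*x - 2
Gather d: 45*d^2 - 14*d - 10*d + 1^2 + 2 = 45*d^2 - 24*d + 3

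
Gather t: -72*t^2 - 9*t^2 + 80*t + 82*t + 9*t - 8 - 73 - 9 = -81*t^2 + 171*t - 90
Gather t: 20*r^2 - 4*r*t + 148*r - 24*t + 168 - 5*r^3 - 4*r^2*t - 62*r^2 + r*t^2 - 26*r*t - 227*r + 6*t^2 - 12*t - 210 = -5*r^3 - 42*r^2 - 79*r + t^2*(r + 6) + t*(-4*r^2 - 30*r - 36) - 42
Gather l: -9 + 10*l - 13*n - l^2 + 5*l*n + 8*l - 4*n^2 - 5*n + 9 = -l^2 + l*(5*n + 18) - 4*n^2 - 18*n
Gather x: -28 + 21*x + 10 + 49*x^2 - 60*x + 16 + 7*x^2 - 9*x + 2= 56*x^2 - 48*x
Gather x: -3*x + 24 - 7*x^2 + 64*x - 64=-7*x^2 + 61*x - 40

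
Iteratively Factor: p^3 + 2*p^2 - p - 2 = (p + 1)*(p^2 + p - 2) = (p - 1)*(p + 1)*(p + 2)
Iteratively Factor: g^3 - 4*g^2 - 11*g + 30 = (g - 2)*(g^2 - 2*g - 15) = (g - 2)*(g + 3)*(g - 5)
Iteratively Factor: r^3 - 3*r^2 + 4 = (r - 2)*(r^2 - r - 2) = (r - 2)^2*(r + 1)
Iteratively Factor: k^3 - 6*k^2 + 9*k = (k - 3)*(k^2 - 3*k) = k*(k - 3)*(k - 3)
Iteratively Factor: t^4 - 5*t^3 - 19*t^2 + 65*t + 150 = (t - 5)*(t^3 - 19*t - 30) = (t - 5)^2*(t^2 + 5*t + 6) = (t - 5)^2*(t + 3)*(t + 2)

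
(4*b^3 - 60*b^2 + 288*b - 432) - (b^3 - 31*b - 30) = 3*b^3 - 60*b^2 + 319*b - 402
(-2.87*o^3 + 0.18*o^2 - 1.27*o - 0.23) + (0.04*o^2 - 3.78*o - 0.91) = -2.87*o^3 + 0.22*o^2 - 5.05*o - 1.14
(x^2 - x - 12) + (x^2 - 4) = 2*x^2 - x - 16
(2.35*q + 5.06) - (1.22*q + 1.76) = 1.13*q + 3.3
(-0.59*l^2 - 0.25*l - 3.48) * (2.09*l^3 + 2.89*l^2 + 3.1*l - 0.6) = -1.2331*l^5 - 2.2276*l^4 - 9.8247*l^3 - 10.4782*l^2 - 10.638*l + 2.088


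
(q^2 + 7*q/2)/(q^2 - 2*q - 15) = q*(2*q + 7)/(2*(q^2 - 2*q - 15))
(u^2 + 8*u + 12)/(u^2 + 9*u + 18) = (u + 2)/(u + 3)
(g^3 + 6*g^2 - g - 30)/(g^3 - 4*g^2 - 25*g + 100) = (g^2 + g - 6)/(g^2 - 9*g + 20)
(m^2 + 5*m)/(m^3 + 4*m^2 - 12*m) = (m + 5)/(m^2 + 4*m - 12)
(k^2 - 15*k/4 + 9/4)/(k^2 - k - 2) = (-k^2 + 15*k/4 - 9/4)/(-k^2 + k + 2)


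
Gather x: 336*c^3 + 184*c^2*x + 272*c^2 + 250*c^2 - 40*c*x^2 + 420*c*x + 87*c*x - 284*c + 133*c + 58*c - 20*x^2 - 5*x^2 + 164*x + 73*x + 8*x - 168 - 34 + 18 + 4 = 336*c^3 + 522*c^2 - 93*c + x^2*(-40*c - 25) + x*(184*c^2 + 507*c + 245) - 180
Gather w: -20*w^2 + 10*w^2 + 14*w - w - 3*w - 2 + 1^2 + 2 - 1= -10*w^2 + 10*w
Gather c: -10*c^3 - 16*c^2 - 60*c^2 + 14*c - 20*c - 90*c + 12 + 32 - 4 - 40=-10*c^3 - 76*c^2 - 96*c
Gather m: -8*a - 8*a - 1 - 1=-16*a - 2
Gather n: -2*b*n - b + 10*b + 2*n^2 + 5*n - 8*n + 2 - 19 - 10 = 9*b + 2*n^2 + n*(-2*b - 3) - 27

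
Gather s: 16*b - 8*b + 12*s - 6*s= 8*b + 6*s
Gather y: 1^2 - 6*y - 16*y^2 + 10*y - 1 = -16*y^2 + 4*y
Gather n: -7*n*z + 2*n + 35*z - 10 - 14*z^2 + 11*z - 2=n*(2 - 7*z) - 14*z^2 + 46*z - 12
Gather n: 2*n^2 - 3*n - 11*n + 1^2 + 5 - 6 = 2*n^2 - 14*n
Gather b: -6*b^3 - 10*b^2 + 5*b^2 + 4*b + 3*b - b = -6*b^3 - 5*b^2 + 6*b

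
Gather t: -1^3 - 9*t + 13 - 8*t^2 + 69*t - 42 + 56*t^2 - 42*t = 48*t^2 + 18*t - 30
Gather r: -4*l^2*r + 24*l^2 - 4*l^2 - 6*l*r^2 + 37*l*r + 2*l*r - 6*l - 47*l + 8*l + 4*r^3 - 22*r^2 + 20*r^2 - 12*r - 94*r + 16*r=20*l^2 - 45*l + 4*r^3 + r^2*(-6*l - 2) + r*(-4*l^2 + 39*l - 90)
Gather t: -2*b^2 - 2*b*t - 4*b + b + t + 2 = -2*b^2 - 3*b + t*(1 - 2*b) + 2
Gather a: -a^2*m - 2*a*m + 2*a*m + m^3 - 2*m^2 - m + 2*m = -a^2*m + m^3 - 2*m^2 + m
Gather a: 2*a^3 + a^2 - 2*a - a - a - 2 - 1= 2*a^3 + a^2 - 4*a - 3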